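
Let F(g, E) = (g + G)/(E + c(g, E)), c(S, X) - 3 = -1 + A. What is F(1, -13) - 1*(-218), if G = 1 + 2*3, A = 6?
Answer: 1082/5 ≈ 216.40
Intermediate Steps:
G = 7 (G = 1 + 6 = 7)
c(S, X) = 8 (c(S, X) = 3 + (-1 + 6) = 3 + 5 = 8)
F(g, E) = (7 + g)/(8 + E) (F(g, E) = (g + 7)/(E + 8) = (7 + g)/(8 + E))
F(1, -13) - 1*(-218) = (7 + 1)/(8 - 13) - 1*(-218) = 8/(-5) + 218 = -1/5*8 + 218 = -8/5 + 218 = 1082/5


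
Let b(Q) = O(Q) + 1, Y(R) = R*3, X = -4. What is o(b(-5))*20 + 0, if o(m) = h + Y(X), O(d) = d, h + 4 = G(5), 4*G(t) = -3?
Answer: -335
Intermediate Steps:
G(t) = -3/4 (G(t) = (1/4)*(-3) = -3/4)
h = -19/4 (h = -4 - 3/4 = -19/4 ≈ -4.7500)
Y(R) = 3*R
b(Q) = 1 + Q (b(Q) = Q + 1 = 1 + Q)
o(m) = -67/4 (o(m) = -19/4 + 3*(-4) = -19/4 - 12 = -67/4)
o(b(-5))*20 + 0 = -67/4*20 + 0 = -335 + 0 = -335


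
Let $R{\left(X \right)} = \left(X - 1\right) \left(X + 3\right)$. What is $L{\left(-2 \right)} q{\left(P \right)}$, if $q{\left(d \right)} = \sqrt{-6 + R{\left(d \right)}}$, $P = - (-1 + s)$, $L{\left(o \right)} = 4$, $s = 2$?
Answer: $4 i \sqrt{10} \approx 12.649 i$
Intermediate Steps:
$R{\left(X \right)} = \left(-1 + X\right) \left(3 + X\right)$
$P = -1$ ($P = - (-1 + 2) = \left(-1\right) 1 = -1$)
$q{\left(d \right)} = \sqrt{-9 + d^{2} + 2 d}$ ($q{\left(d \right)} = \sqrt{-6 + \left(-3 + d^{2} + 2 d\right)} = \sqrt{-9 + d^{2} + 2 d}$)
$L{\left(-2 \right)} q{\left(P \right)} = 4 \sqrt{-9 + \left(-1\right)^{2} + 2 \left(-1\right)} = 4 \sqrt{-9 + 1 - 2} = 4 \sqrt{-10} = 4 i \sqrt{10}$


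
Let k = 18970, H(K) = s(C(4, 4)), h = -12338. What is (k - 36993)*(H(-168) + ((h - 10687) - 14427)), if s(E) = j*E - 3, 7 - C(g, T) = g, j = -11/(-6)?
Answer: 1349904677/2 ≈ 6.7495e+8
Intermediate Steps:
j = 11/6 (j = -11*(-⅙) = 11/6 ≈ 1.8333)
C(g, T) = 7 - g
s(E) = -3 + 11*E/6 (s(E) = 11*E/6 - 3 = -3 + 11*E/6)
H(K) = 5/2 (H(K) = -3 + 11*(7 - 1*4)/6 = -3 + 11*(7 - 4)/6 = -3 + (11/6)*3 = -3 + 11/2 = 5/2)
(k - 36993)*(H(-168) + ((h - 10687) - 14427)) = (18970 - 36993)*(5/2 + ((-12338 - 10687) - 14427)) = -18023*(5/2 + (-23025 - 14427)) = -18023*(5/2 - 37452) = -18023*(-74899/2) = 1349904677/2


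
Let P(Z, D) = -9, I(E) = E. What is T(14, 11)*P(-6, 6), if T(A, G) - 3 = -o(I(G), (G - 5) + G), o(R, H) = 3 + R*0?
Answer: 0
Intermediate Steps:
o(R, H) = 3 (o(R, H) = 3 + 0 = 3)
T(A, G) = 0 (T(A, G) = 3 - 1*3 = 3 - 3 = 0)
T(14, 11)*P(-6, 6) = 0*(-9) = 0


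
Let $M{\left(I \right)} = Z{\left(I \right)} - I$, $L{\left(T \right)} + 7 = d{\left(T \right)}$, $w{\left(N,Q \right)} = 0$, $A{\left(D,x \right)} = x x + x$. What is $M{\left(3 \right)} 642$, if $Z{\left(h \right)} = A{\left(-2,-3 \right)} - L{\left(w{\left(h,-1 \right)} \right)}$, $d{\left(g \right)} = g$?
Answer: $6420$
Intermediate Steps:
$A{\left(D,x \right)} = x + x^{2}$ ($A{\left(D,x \right)} = x^{2} + x = x + x^{2}$)
$L{\left(T \right)} = -7 + T$
$Z{\left(h \right)} = 13$ ($Z{\left(h \right)} = - 3 \left(1 - 3\right) - \left(-7 + 0\right) = \left(-3\right) \left(-2\right) - -7 = 6 + 7 = 13$)
$M{\left(I \right)} = 13 - I$
$M{\left(3 \right)} 642 = \left(13 - 3\right) 642 = 10 \cdot 642 = 6420$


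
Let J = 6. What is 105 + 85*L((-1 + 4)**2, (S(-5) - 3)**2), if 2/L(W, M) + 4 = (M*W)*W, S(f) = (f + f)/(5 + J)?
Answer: 3139099/29857 ≈ 105.14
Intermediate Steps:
S(f) = 2*f/11 (S(f) = (f + f)/(5 + 6) = (2*f)/11 = (2*f)*(1/11) = 2*f/11)
L(W, M) = 2/(-4 + M*W**2) (L(W, M) = 2/(-4 + (M*W)*W) = 2/(-4 + M*W**2))
105 + 85*L((-1 + 4)**2, (S(-5) - 3)**2) = 105 + 85*(2/(-4 + ((2/11)*(-5) - 3)**2*((-1 + 4)**2)**2)) = 105 + 85*(2/(-4 + (-10/11 - 3)**2*(3**2)**2)) = 105 + 85*(2/(-4 + (-43/11)**2*9**2)) = 105 + 85*(2/(-4 + (1849/121)*81)) = 105 + 85*(2/(-4 + 149769/121)) = 105 + 85*(2/(149285/121)) = 105 + 85*(2*(121/149285)) = 105 + 85*(242/149285) = 105 + 4114/29857 = 3139099/29857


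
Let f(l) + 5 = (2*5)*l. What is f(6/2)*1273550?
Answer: 31838750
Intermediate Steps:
f(l) = -5 + 10*l (f(l) = -5 + (2*5)*l = -5 + 10*l)
f(6/2)*1273550 = (-5 + 10*(6/2))*1273550 = (-5 + 10*(6*(1/2)))*1273550 = (-5 + 10*3)*1273550 = (-5 + 30)*1273550 = 25*1273550 = 31838750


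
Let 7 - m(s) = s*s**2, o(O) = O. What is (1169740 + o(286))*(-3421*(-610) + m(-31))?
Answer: 2476486391808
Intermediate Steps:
m(s) = 7 - s**3 (m(s) = 7 - s*s**2 = 7 - s**3)
(1169740 + o(286))*(-3421*(-610) + m(-31)) = (1169740 + 286)*(-3421*(-610) + (7 - 1*(-31)**3)) = 1170026*(2086810 + (7 - 1*(-29791))) = 1170026*(2086810 + (7 + 29791)) = 1170026*(2086810 + 29798) = 1170026*2116608 = 2476486391808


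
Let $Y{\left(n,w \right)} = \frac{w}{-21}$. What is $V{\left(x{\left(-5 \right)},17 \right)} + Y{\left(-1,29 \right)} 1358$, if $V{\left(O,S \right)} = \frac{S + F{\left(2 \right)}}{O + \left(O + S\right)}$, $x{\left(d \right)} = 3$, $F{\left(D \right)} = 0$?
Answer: $- \frac{129347}{69} \approx -1874.6$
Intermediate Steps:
$V{\left(O,S \right)} = \frac{S}{S + 2 O}$ ($V{\left(O,S \right)} = \frac{S + 0}{O + \left(O + S\right)} = \frac{S}{S + 2 O}$)
$Y{\left(n,w \right)} = - \frac{w}{21}$ ($Y{\left(n,w \right)} = w \left(- \frac{1}{21}\right) = - \frac{w}{21}$)
$V{\left(x{\left(-5 \right)},17 \right)} + Y{\left(-1,29 \right)} 1358 = \frac{17}{17 + 2 \cdot 3} + \left(- \frac{1}{21}\right) 29 \cdot 1358 = \frac{17}{17 + 6} - \frac{5626}{3} = \frac{17}{23} - \frac{5626}{3} = - \frac{129347}{69}$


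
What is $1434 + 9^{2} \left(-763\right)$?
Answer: $-60369$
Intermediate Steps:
$1434 + 9^{2} \left(-763\right) = 1434 + 81 \left(-763\right) = 1434 - 61803 = -60369$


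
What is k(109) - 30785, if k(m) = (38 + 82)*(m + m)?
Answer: -4625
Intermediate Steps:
k(m) = 240*m (k(m) = 120*(2*m) = 240*m)
k(109) - 30785 = 240*109 - 30785 = 26160 - 30785 = -4625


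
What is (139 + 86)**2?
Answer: 50625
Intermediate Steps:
(139 + 86)**2 = 225**2 = 50625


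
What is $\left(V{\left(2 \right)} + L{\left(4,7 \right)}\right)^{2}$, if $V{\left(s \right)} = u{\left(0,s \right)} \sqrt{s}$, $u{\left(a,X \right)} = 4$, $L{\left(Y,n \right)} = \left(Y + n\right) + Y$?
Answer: $257 + 120 \sqrt{2} \approx 426.71$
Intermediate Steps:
$L{\left(Y,n \right)} = n + 2 Y$
$V{\left(s \right)} = 4 \sqrt{s}$
$\left(V{\left(2 \right)} + L{\left(4,7 \right)}\right)^{2} = \left(4 \sqrt{2} + \left(7 + 2 \cdot 4\right)\right)^{2} = \left(4 \sqrt{2} + \left(7 + 8\right)\right)^{2} = \left(4 \sqrt{2} + 15\right)^{2} = \left(15 + 4 \sqrt{2}\right)^{2}$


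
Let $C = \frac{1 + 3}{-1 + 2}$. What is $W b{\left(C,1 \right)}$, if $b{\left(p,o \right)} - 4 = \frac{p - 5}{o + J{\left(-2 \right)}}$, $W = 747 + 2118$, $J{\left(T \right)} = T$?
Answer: $14325$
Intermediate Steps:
$C = 4$ ($C = \frac{4}{1} = 4 \cdot 1 = 4$)
$W = 2865$
$b{\left(p,o \right)} = 4 + \frac{-5 + p}{-2 + o}$ ($b{\left(p,o \right)} = 4 + \frac{p - 5}{o - 2} = 4 + \frac{-5 + p}{-2 + o}$)
$W b{\left(C,1 \right)} = 2865 \frac{-13 + 4 + 4 \cdot 1}{-2 + 1} = 2865 \frac{-13 + 4 + 4}{-1} = 2865 \left(\left(-1\right) \left(-5\right)\right) = 2865 \cdot 5 = 14325$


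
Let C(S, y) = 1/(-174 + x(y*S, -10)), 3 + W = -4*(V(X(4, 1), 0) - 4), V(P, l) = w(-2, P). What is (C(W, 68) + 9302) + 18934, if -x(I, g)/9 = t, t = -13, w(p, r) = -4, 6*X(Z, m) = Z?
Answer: 1609451/57 ≈ 28236.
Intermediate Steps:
X(Z, m) = Z/6
V(P, l) = -4
x(I, g) = 117 (x(I, g) = -9*(-13) = 117)
W = 29 (W = -3 - 4*(-4 - 4) = -3 - 4*(-8) = -3 + 32 = 29)
C(S, y) = -1/57 (C(S, y) = 1/(-174 + 117) = 1/(-57) = -1/57)
(C(W, 68) + 9302) + 18934 = (-1/57 + 9302) + 18934 = 530213/57 + 18934 = 1609451/57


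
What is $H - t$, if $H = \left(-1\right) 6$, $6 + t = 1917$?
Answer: $-1917$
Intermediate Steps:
$t = 1911$ ($t = -6 + 1917 = 1911$)
$H = -6$
$H - t = -6 - 1911 = -1917$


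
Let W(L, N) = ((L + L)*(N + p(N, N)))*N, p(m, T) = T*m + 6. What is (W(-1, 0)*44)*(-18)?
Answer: 0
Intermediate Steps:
p(m, T) = 6 + T*m
W(L, N) = 2*L*N*(6 + N + N**2) (W(L, N) = ((L + L)*(N + (6 + N*N)))*N = ((2*L)*(N + (6 + N**2)))*N = ((2*L)*(6 + N + N**2))*N = (2*L*(6 + N + N**2))*N = 2*L*N*(6 + N + N**2))
(W(-1, 0)*44)*(-18) = ((2*(-1)*0*(6 + 0 + 0**2))*44)*(-18) = ((2*(-1)*0*(6 + 0 + 0))*44)*(-18) = ((2*(-1)*0*6)*44)*(-18) = (0*44)*(-18) = 0*(-18) = 0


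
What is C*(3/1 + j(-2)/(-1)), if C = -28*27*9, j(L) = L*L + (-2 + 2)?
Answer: 6804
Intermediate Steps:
j(L) = L² (j(L) = L² + 0 = L²)
C = -6804 (C = -756*9 = -6804)
C*(3/1 + j(-2)/(-1)) = -6804*(3/1 + (-2)²/(-1)) = -6804*(3*1 + 4*(-1)) = -6804*(3 - 4) = -6804*(-1) = 6804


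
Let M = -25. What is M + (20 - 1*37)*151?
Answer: -2592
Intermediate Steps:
M + (20 - 1*37)*151 = -25 + (20 - 1*37)*151 = -25 + (20 - 37)*151 = -25 - 17*151 = -25 - 2567 = -2592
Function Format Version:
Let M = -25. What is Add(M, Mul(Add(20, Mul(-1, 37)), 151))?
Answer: -2592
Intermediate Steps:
Add(M, Mul(Add(20, Mul(-1, 37)), 151)) = Add(-25, Mul(Add(20, Mul(-1, 37)), 151)) = Add(-25, Mul(Add(20, -37), 151)) = Add(-25, Mul(-17, 151)) = Add(-25, -2567) = -2592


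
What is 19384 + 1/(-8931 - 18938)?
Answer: 540212695/27869 ≈ 19384.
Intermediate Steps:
19384 + 1/(-8931 - 18938) = 19384 + 1/(-27869) = 19384 - 1/27869 = 540212695/27869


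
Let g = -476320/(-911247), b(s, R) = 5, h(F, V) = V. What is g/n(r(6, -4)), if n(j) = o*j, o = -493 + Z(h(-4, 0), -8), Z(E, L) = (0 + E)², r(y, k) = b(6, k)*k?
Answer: 23816/449244771 ≈ 5.3013e-5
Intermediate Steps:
g = 476320/911247 (g = -476320*(-1/911247) = 476320/911247 ≈ 0.52271)
r(y, k) = 5*k
Z(E, L) = E²
o = -493 (o = -493 + 0² = -493 + 0 = -493)
n(j) = -493*j
g/n(r(6, -4)) = 476320/(911247*((-2465*(-4)))) = 476320/(911247*((-493*(-20)))) = (476320/911247)/9860 = (476320/911247)*(1/9860) = 23816/449244771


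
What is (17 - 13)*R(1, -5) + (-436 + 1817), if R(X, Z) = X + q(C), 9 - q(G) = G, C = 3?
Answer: 1409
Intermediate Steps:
q(G) = 9 - G
R(X, Z) = 6 + X (R(X, Z) = X + (9 - 1*3) = X + (9 - 3) = X + 6 = 6 + X)
(17 - 13)*R(1, -5) + (-436 + 1817) = (17 - 13)*(6 + 1) + (-436 + 1817) = 4*7 + 1381 = 28 + 1381 = 1409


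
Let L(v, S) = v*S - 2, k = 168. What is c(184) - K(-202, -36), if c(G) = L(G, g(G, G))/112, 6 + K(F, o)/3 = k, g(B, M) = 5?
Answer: -26757/56 ≈ -477.80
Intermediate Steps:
L(v, S) = -2 + S*v (L(v, S) = S*v - 2 = -2 + S*v)
K(F, o) = 486 (K(F, o) = -18 + 3*168 = -18 + 504 = 486)
c(G) = -1/56 + 5*G/112 (c(G) = (-2 + 5*G)/112 = (-2 + 5*G)*(1/112) = -1/56 + 5*G/112)
c(184) - K(-202, -36) = (-1/56 + (5/112)*184) - 1*486 = (-1/56 + 115/14) - 486 = 459/56 - 486 = -26757/56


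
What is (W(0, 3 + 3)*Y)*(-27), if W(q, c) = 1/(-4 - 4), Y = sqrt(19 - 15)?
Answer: 27/4 ≈ 6.7500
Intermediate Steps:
Y = 2 (Y = sqrt(4) = 2)
W(q, c) = -1/8 (W(q, c) = 1/(-8) = -1/8)
(W(0, 3 + 3)*Y)*(-27) = -1/8*2*(-27) = -1/4*(-27) = 27/4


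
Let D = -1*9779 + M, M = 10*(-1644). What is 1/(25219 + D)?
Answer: -1/1000 ≈ -0.0010000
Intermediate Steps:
M = -16440
D = -26219 (D = -1*9779 - 16440 = -9779 - 16440 = -26219)
1/(25219 + D) = 1/(25219 - 26219) = 1/(-1000) = -1/1000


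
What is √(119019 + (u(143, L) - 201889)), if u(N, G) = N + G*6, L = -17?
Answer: I*√82829 ≈ 287.8*I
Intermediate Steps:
u(N, G) = N + 6*G
√(119019 + (u(143, L) - 201889)) = √(119019 + ((143 + 6*(-17)) - 201889)) = √(119019 + ((143 - 102) - 201889)) = √(119019 + (41 - 201889)) = √(119019 - 201848) = √(-82829) = I*√82829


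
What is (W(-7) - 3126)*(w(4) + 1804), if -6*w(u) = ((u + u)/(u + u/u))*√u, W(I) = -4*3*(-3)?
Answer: -5572712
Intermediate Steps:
W(I) = 36 (W(I) = -12*(-3) = 36)
w(u) = -u^(3/2)/(3*(1 + u)) (w(u) = -(u + u)/(u + u/u)*√u/6 = -(2*u)/(u + 1)*√u/6 = -(2*u)/(1 + u)*√u/6 = -2*u/(1 + u)*√u/6 = -u^(3/2)/(3*(1 + u)))
(W(-7) - 3126)*(w(4) + 1804) = (36 - 3126)*(-4^(3/2)/(3 + 3*4) + 1804) = -3090*(-1*8/(3 + 12) + 1804) = -3090*(-1*8/15 + 1804) = -3090*(-1*8*1/15 + 1804) = -3090*(-8/15 + 1804) = -3090*27052/15 = -5572712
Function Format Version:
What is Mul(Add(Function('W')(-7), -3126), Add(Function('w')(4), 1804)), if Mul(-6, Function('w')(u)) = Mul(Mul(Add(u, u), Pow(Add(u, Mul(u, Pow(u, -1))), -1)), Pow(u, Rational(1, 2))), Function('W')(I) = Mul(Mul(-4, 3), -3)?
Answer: -5572712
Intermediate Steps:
Function('W')(I) = 36 (Function('W')(I) = Mul(-12, -3) = 36)
Function('w')(u) = Mul(Rational(-1, 3), Pow(u, Rational(3, 2)), Pow(Add(1, u), -1)) (Function('w')(u) = Mul(Rational(-1, 6), Mul(Mul(Add(u, u), Pow(Add(u, Mul(u, Pow(u, -1))), -1)), Pow(u, Rational(1, 2)))) = Mul(Rational(-1, 6), Mul(Mul(Mul(2, u), Pow(Add(u, 1), -1)), Pow(u, Rational(1, 2)))) = Mul(Rational(-1, 6), Mul(Mul(Mul(2, u), Pow(Add(1, u), -1)), Pow(u, Rational(1, 2)))) = Mul(Rational(-1, 6), Mul(Mul(2, u, Pow(Add(1, u), -1)), Pow(u, Rational(1, 2)))) = Mul(Rational(-1, 6), Mul(2, Pow(u, Rational(3, 2)), Pow(Add(1, u), -1))) = Mul(Rational(-1, 3), Pow(u, Rational(3, 2)), Pow(Add(1, u), -1)))
Mul(Add(Function('W')(-7), -3126), Add(Function('w')(4), 1804)) = Mul(Add(36, -3126), Add(Mul(-1, Pow(4, Rational(3, 2)), Pow(Add(3, Mul(3, 4)), -1)), 1804)) = Mul(-3090, Add(Mul(-1, 8, Pow(Add(3, 12), -1)), 1804)) = Mul(-3090, Add(Mul(-1, 8, Pow(15, -1)), 1804)) = Mul(-3090, Add(Mul(-1, 8, Rational(1, 15)), 1804)) = Mul(-3090, Add(Rational(-8, 15), 1804)) = Mul(-3090, Rational(27052, 15)) = -5572712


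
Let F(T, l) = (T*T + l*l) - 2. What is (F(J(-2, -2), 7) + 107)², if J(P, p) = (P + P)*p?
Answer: 47524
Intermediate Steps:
J(P, p) = 2*P*p (J(P, p) = (2*P)*p = 2*P*p)
F(T, l) = -2 + T² + l² (F(T, l) = (T² + l²) - 2 = -2 + T² + l²)
(F(J(-2, -2), 7) + 107)² = ((-2 + (2*(-2)*(-2))² + 7²) + 107)² = ((-2 + 8² + 49) + 107)² = ((-2 + 64 + 49) + 107)² = (111 + 107)² = 218² = 47524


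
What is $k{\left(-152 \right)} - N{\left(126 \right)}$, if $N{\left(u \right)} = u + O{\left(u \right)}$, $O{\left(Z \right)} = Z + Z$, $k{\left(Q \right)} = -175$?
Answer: $-553$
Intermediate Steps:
$O{\left(Z \right)} = 2 Z$
$N{\left(u \right)} = 3 u$ ($N{\left(u \right)} = u + 2 u = 3 u$)
$k{\left(-152 \right)} - N{\left(126 \right)} = -175 - 3 \cdot 126 = -175 - 378 = -553$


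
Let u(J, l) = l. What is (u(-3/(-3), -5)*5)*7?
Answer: -175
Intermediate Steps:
(u(-3/(-3), -5)*5)*7 = -5*5*7 = -25*7 = -175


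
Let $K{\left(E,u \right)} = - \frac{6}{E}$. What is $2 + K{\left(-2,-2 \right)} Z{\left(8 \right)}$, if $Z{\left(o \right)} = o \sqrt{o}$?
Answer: $2 + 48 \sqrt{2} \approx 69.882$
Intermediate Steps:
$Z{\left(o \right)} = o^{\frac{3}{2}}$
$2 + K{\left(-2,-2 \right)} Z{\left(8 \right)} = 2 + - \frac{6}{-2} \cdot 8^{\frac{3}{2}} = 2 + \left(-6\right) \left(- \frac{1}{2}\right) 16 \sqrt{2} = 2 + 3 \cdot 16 \sqrt{2} = 2 + 48 \sqrt{2}$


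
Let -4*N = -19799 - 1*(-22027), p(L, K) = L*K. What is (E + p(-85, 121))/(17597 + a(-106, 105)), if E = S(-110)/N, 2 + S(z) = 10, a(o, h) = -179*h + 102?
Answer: 5728753/610472 ≈ 9.3841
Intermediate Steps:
a(o, h) = 102 - 179*h
S(z) = 8 (S(z) = -2 + 10 = 8)
p(L, K) = K*L
N = -557 (N = -(-19799 - 1*(-22027))/4 = -(-19799 + 22027)/4 = -¼*2228 = -557)
E = -8/557 (E = 8/(-557) = 8*(-1/557) = -8/557 ≈ -0.014363)
(E + p(-85, 121))/(17597 + a(-106, 105)) = (-8/557 + 121*(-85))/(17597 + (102 - 179*105)) = (-8/557 - 10285)/(17597 + (102 - 18795)) = -5728753/(557*(17597 - 18693)) = -5728753/557/(-1096) = -5728753/557*(-1/1096) = 5728753/610472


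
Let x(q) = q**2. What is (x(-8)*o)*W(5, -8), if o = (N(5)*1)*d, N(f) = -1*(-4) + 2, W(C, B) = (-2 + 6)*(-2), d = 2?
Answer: -6144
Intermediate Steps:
W(C, B) = -8 (W(C, B) = 4*(-2) = -8)
N(f) = 6 (N(f) = 4 + 2 = 6)
o = 12 (o = (6*1)*2 = 6*2 = 12)
(x(-8)*o)*W(5, -8) = ((-8)**2*12)*(-8) = (64*12)*(-8) = 768*(-8) = -6144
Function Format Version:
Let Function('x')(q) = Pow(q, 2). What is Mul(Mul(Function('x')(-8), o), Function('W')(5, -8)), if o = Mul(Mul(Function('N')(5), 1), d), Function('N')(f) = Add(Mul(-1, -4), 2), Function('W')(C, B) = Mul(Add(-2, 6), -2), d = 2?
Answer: -6144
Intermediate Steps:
Function('W')(C, B) = -8 (Function('W')(C, B) = Mul(4, -2) = -8)
Function('N')(f) = 6 (Function('N')(f) = Add(4, 2) = 6)
o = 12 (o = Mul(Mul(6, 1), 2) = Mul(6, 2) = 12)
Mul(Mul(Function('x')(-8), o), Function('W')(5, -8)) = Mul(Mul(Pow(-8, 2), 12), -8) = Mul(Mul(64, 12), -8) = Mul(768, -8) = -6144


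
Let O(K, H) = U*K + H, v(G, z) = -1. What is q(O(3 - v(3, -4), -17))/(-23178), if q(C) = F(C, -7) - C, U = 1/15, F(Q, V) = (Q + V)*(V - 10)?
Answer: -2101/115890 ≈ -0.018129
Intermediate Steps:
F(Q, V) = (-10 + V)*(Q + V) (F(Q, V) = (Q + V)*(-10 + V) = (-10 + V)*(Q + V))
U = 1/15 ≈ 0.066667
O(K, H) = H + K/15 (O(K, H) = K/15 + H = H + K/15)
q(C) = 119 - 18*C (q(C) = ((-7)² - 10*C - 10*(-7) + C*(-7)) - C = (49 - 10*C + 70 - 7*C) - C = (119 - 17*C) - C = 119 - 18*C)
q(O(3 - v(3, -4), -17))/(-23178) = (119 - 18*(-17 + (3 - 1*(-1))/15))/(-23178) = (119 - 18*(-17 + (3 + 1)/15))*(-1/23178) = (119 - 18*(-17 + (1/15)*4))*(-1/23178) = (119 - 18*(-17 + 4/15))*(-1/23178) = (119 - 18*(-251/15))*(-1/23178) = (119 + 1506/5)*(-1/23178) = (2101/5)*(-1/23178) = -2101/115890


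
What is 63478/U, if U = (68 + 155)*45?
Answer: 63478/10035 ≈ 6.3257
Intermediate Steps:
U = 10035 (U = 223*45 = 10035)
63478/U = 63478/10035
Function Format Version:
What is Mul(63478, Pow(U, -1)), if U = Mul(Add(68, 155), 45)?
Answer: Rational(63478, 10035) ≈ 6.3257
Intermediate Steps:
U = 10035 (U = Mul(223, 45) = 10035)
Mul(63478, Pow(U, -1)) = Mul(63478, Pow(10035, -1)) = Mul(63478, Rational(1, 10035)) = Rational(63478, 10035)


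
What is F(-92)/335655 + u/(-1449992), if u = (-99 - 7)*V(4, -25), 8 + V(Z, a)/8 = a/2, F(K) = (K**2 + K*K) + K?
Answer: 774043283/20279044365 ≈ 0.038170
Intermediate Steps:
F(K) = K + 2*K**2 (F(K) = (K**2 + K**2) + K = 2*K**2 + K = K + 2*K**2)
V(Z, a) = -64 + 4*a (V(Z, a) = -64 + 8*(a/2) = -64 + 4*a)
u = 17384 (u = (-99 - 7)*(-64 + 4*(-25)) = -106*(-64 - 100) = -106*(-164) = 17384)
F(-92)/335655 + u/(-1449992) = -92*(1 + 2*(-92))/335655 + 17384/(-1449992) = -92*(1 - 184)*(1/335655) + 17384*(-1/1449992) = -92*(-183)*(1/335655) - 2173/181249 = 16836*(1/335655) - 2173/181249 = 5612/111885 - 2173/181249 = 774043283/20279044365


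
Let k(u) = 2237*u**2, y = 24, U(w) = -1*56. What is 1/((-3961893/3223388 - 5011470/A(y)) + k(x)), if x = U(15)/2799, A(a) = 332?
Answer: -25253314170588/381201879154909307 ≈ -6.6247e-5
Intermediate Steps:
U(w) = -56
x = -56/2799 ≈ -0.020007
1/((-3961893/3223388 - 5011470/A(y)) + k(x)) = 1/((-3961893/3223388 - 5011470/332) + 2237*(-56/2799)**2) = 1/((-3961893*1/3223388 - 5011470*1/332) + 2237*(3136/7834401)) = 1/((-3961893/3223388 - 2505735/166) + 7015232/7834401) = 1/(-48660324123/3223388 + 7015232/7834401) = 1/(-381201879154909307/25253314170588) = -25253314170588/381201879154909307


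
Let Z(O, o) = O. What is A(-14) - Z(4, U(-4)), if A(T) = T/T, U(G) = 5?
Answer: -3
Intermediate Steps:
A(T) = 1
A(-14) - Z(4, U(-4)) = 1 - 1*4 = 1 - 4 = -3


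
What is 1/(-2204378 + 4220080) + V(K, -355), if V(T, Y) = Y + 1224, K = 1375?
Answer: 1751645039/2015702 ≈ 869.00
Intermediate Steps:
V(T, Y) = 1224 + Y
1/(-2204378 + 4220080) + V(K, -355) = 1/(-2204378 + 4220080) + (1224 - 355) = 1/2015702 + 869 = 1751645039/2015702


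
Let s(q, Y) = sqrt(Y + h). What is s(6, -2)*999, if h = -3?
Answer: 999*I*sqrt(5) ≈ 2233.8*I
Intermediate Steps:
s(q, Y) = sqrt(-3 + Y) (s(q, Y) = sqrt(Y - 3) = sqrt(-3 + Y))
s(6, -2)*999 = sqrt(-3 - 2)*999 = sqrt(-5)*999 = (I*sqrt(5))*999 = 999*I*sqrt(5)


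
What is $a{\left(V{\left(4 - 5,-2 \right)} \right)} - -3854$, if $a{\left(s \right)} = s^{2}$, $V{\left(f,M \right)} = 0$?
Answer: $3854$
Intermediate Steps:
$a{\left(V{\left(4 - 5,-2 \right)} \right)} - -3854 = 0^{2} - -3854 = 0 + 3854 = 3854$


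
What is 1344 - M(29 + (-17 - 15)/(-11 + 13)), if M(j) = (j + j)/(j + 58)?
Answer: 95398/71 ≈ 1343.6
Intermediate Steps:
M(j) = 2*j/(58 + j) (M(j) = (2*j)/(58 + j) = 2*j/(58 + j))
1344 - M(29 + (-17 - 15)/(-11 + 13)) = 1344 - 2*(29 + (-17 - 15)/(-11 + 13))/(58 + (29 + (-17 - 15)/(-11 + 13))) = 1344 - 2*(29 - 32/2)/(58 + (29 - 32/2)) = 1344 - 2*(29 - 32*½)/(58 + (29 - 32*½)) = 1344 - 2*(29 - 16)/(58 + (29 - 16)) = 1344 - 2*13/(58 + 13) = 1344 - 2*13/71 = 1344 - 1*26/71 = 1344 - 26/71 = 95398/71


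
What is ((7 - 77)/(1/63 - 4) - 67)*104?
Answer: -1290328/251 ≈ -5140.8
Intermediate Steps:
((7 - 77)/(1/63 - 4) - 67)*104 = (-70/(1/63 - 4) - 67)*104 = (-70/(-251/63) - 67)*104 = (-70*(-63/251) - 67)*104 = (4410/251 - 67)*104 = -12407/251*104 = -1290328/251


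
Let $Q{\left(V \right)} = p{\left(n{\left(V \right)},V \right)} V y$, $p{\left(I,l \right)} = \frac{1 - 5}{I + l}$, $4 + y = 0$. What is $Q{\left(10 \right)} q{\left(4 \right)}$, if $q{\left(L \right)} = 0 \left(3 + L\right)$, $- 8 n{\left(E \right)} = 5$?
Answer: $0$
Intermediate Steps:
$n{\left(E \right)} = - \frac{5}{8}$ ($n{\left(E \right)} = \left(- \frac{1}{8}\right) 5 = - \frac{5}{8}$)
$y = -4$ ($y = -4 + 0 = -4$)
$p{\left(I,l \right)} = - \frac{4}{I + l}$
$q{\left(L \right)} = 0$
$Q{\left(V \right)} = \frac{16 V}{- \frac{5}{8} + V}$ ($Q{\left(V \right)} = - \frac{4}{- \frac{5}{8} + V} V \left(-4\right) = - \frac{4 V}{- \frac{5}{8} + V} \left(-4\right) = \frac{16 V}{- \frac{5}{8} + V}$)
$Q{\left(10 \right)} q{\left(4 \right)} = 128 \cdot 10 \frac{1}{-5 + 8 \cdot 10} \cdot 0 = 128 \cdot 10 \frac{1}{-5 + 80} \cdot 0 = 128 \cdot 10 \cdot \frac{1}{75} \cdot 0 = \frac{256}{15} \cdot 0 = 0$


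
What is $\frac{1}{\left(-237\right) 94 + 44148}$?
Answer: $\frac{1}{21870} \approx 4.5725 \cdot 10^{-5}$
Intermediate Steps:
$\frac{1}{\left(-237\right) 94 + 44148} = \frac{1}{-22278 + 44148} = \frac{1}{21870}$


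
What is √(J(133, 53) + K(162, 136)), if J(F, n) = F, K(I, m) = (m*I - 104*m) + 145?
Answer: √8166 ≈ 90.366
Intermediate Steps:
K(I, m) = 145 - 104*m + I*m (K(I, m) = (I*m - 104*m) + 145 = (-104*m + I*m) + 145 = 145 - 104*m + I*m)
√(J(133, 53) + K(162, 136)) = √(133 + (145 - 104*136 + 162*136)) = √(133 + (145 - 14144 + 22032)) = √(133 + 8033) = √8166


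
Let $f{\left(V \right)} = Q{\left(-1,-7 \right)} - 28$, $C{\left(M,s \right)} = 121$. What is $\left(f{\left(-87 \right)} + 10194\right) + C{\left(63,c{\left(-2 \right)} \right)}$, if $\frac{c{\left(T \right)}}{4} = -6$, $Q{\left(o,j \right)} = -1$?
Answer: $10286$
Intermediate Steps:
$c{\left(T \right)} = -24$ ($c{\left(T \right)} = 4 \left(-6\right) = -24$)
$f{\left(V \right)} = -29$ ($f{\left(V \right)} = -1 - 28 = -29$)
$\left(f{\left(-87 \right)} + 10194\right) + C{\left(63,c{\left(-2 \right)} \right)} = \left(-29 + 10194\right) + 121 = 10165 + 121 = 10286$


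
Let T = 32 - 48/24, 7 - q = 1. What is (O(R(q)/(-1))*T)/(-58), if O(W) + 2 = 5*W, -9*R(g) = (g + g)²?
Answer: -1170/29 ≈ -40.345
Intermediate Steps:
q = 6 (q = 7 - 1*1 = 7 - 1 = 6)
T = 30 (T = 32 - 48/24 = 32 - 1*2 = 32 - 2 = 30)
R(g) = -4*g²/9 (R(g) = -(g + g)²/9 = -4*g²/9)
O(W) = -2 + 5*W
(O(R(q)/(-1))*T)/(-58) = ((-2 + 5*(-4/9*6²/(-1)))*30)/(-58) = ((-2 + 5*(-4/9*36*(-1)))*30)*(-1/58) = ((-2 + 5*(-16*(-1)))*30)*(-1/58) = ((-2 + 5*16)*30)*(-1/58) = ((-2 + 80)*30)*(-1/58) = (78*30)*(-1/58) = 2340*(-1/58) = -1170/29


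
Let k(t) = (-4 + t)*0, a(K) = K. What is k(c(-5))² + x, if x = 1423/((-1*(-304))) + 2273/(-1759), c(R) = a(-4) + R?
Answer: 1812065/534736 ≈ 3.3887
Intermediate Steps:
c(R) = -4 + R
k(t) = 0
x = 1812065/534736 (x = 1423/304 + 2273*(-1/1759) = 1423*(1/304) - 2273/1759 = 1423/304 - 2273/1759 = 1812065/534736 ≈ 3.3887)
k(c(-5))² + x = 0² + 1812065/534736 = 0 + 1812065/534736 = 1812065/534736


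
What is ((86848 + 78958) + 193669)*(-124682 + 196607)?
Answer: 25855239375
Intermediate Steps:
((86848 + 78958) + 193669)*(-124682 + 196607) = (165806 + 193669)*71925 = 359475*71925 = 25855239375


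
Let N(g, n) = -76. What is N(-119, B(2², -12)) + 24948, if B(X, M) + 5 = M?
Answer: 24872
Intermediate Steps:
B(X, M) = -5 + M
N(-119, B(2², -12)) + 24948 = -76 + 24948 = 24872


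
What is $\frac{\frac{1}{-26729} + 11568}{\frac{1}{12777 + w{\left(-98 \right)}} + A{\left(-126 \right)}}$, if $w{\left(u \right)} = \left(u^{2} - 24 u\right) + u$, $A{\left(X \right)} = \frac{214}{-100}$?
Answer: $- \frac{76171683840850}{14090967491} \approx -5405.7$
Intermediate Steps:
$A{\left(X \right)} = - \frac{107}{50}$ ($A{\left(X \right)} = 214 \left(- \frac{1}{100}\right) = - \frac{107}{50}$)
$w{\left(u \right)} = u^{2} - 23 u$
$\frac{\frac{1}{-26729} + 11568}{\frac{1}{12777 + w{\left(-98 \right)}} + A{\left(-126 \right)}} = \frac{\frac{1}{-26729} + 11568}{\frac{1}{12777 - 98 \left(-23 - 98\right)} - \frac{107}{50}} = \frac{- \frac{1}{26729} + 11568}{\frac{1}{12777 - -11858} - \frac{107}{50}} = \frac{309201071}{26729 \left(\frac{1}{12777 + 11858} - \frac{107}{50}\right)} = \frac{309201071}{26729 \left(\frac{1}{24635} - \frac{107}{50}\right)} = \frac{309201071}{26729 \left(- \frac{527179}{246350}\right)} = \frac{309201071}{26729} \left(- \frac{246350}{527179}\right) = - \frac{76171683840850}{14090967491}$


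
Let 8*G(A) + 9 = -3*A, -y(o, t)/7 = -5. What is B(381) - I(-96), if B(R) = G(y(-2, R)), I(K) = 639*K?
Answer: 245319/4 ≈ 61330.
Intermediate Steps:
y(o, t) = 35 (y(o, t) = -7*(-5) = 35)
G(A) = -9/8 - 3*A/8 (G(A) = -9/8 + (-3*A)/8 = -9/8 - 3*A/8)
B(R) = -57/4 (B(R) = -9/8 - 3/8*35 = -9/8 - 105/8 = -57/4)
B(381) - I(-96) = -57/4 - 639*(-96) = -57/4 - 1*(-61344) = -57/4 + 61344 = 245319/4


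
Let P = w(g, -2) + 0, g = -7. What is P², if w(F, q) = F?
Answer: 49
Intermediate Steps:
P = -7 (P = -7 + 0 = -7)
P² = (-7)² = 49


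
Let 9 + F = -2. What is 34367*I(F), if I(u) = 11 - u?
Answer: 756074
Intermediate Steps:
F = -11 (F = -9 - 2 = -11)
34367*I(F) = 34367*(11 - 1*(-11)) = 34367*(11 + 11) = 34367*22 = 756074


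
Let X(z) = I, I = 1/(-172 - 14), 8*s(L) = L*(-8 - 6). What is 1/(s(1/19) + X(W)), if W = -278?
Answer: -7068/689 ≈ -10.258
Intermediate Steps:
s(L) = -7*L/4 (s(L) = (L*(-8 - 6))/8 = (L*(-14))/8 = (-14*L)/8 = -7*L/4)
I = -1/186 (I = 1/(-186) = -1/186 ≈ -0.0053763)
X(z) = -1/186
1/(s(1/19) + X(W)) = 1/(-7/4/19 - 1/186) = 1/(-7/4*1/19 - 1/186) = 1/(-7/76 - 1/186) = 1/(-689/7068) = -7068/689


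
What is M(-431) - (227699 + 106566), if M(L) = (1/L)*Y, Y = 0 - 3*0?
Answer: -334265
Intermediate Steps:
Y = 0 (Y = 0 + 0 = 0)
M(L) = 0 (M(L) = (1/L)*0 = 0/L = 0)
M(-431) - (227699 + 106566) = 0 - (227699 + 106566) = 0 - 1*334265 = 0 - 334265 = -334265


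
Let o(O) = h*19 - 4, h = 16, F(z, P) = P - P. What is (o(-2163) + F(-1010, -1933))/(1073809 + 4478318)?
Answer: 100/1850709 ≈ 5.4033e-5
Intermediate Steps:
F(z, P) = 0
o(O) = 300 (o(O) = 16*19 - 4 = 304 - 4 = 300)
(o(-2163) + F(-1010, -1933))/(1073809 + 4478318) = (300 + 0)/(1073809 + 4478318) = 300/5552127 = 300*(1/5552127) = 100/1850709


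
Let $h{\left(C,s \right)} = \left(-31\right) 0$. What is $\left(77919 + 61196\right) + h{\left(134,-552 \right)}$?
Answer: $139115$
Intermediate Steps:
$h{\left(C,s \right)} = 0$
$\left(77919 + 61196\right) + h{\left(134,-552 \right)} = \left(77919 + 61196\right) + 0 = 139115 + 0 = 139115$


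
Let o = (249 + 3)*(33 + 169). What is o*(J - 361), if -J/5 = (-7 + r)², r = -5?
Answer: -55027224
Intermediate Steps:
o = 50904 (o = 252*202 = 50904)
J = -720 (J = -5*(-7 - 5)² = -5*(-12)² = -5*144 = -720)
o*(J - 361) = 50904*(-720 - 361) = 50904*(-1081) = -55027224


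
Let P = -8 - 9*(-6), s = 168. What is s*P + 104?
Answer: 7832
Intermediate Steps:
P = 46 (P = -8 + 54 = 46)
s*P + 104 = 168*46 + 104 = 7728 + 104 = 7832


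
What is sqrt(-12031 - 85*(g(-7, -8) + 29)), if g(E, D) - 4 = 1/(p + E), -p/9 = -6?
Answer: I*sqrt(32776719)/47 ≈ 121.81*I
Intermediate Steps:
p = 54 (p = -9*(-6) = 54)
g(E, D) = 4 + 1/(54 + E)
sqrt(-12031 - 85*(g(-7, -8) + 29)) = sqrt(-12031 - 85*((217 + 4*(-7))/(54 - 7) + 29)) = sqrt(-12031 - 85*((217 - 28)/47 + 29)) = sqrt(-12031 - 85*((1/47)*189 + 29)) = sqrt(-12031 - 85*(189/47 + 29)) = sqrt(-12031 - 85*1552/47) = sqrt(-12031 - 131920/47) = sqrt(-697377/47) = I*sqrt(32776719)/47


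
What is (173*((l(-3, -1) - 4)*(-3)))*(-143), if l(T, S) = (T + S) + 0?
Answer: -593736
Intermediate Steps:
l(T, S) = S + T (l(T, S) = (S + T) + 0 = S + T)
(173*((l(-3, -1) - 4)*(-3)))*(-143) = (173*(((-1 - 3) - 4)*(-3)))*(-143) = (173*((-4 - 4)*(-3)))*(-143) = (173*(-8*(-3)))*(-143) = (173*24)*(-143) = 4152*(-143) = -593736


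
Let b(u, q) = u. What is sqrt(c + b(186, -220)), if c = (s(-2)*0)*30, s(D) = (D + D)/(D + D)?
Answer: sqrt(186) ≈ 13.638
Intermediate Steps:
s(D) = 1 (s(D) = (2*D)/((2*D)) = (2*D)*(1/(2*D)) = 1)
c = 0 (c = (1*0)*30 = 0*30 = 0)
sqrt(c + b(186, -220)) = sqrt(0 + 186) = sqrt(186)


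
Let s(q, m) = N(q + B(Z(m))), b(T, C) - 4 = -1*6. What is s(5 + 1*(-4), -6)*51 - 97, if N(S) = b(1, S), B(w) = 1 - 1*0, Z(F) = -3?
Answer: -199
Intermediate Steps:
b(T, C) = -2 (b(T, C) = 4 - 1*6 = 4 - 6 = -2)
B(w) = 1 (B(w) = 1 + 0 = 1)
N(S) = -2
s(q, m) = -2
s(5 + 1*(-4), -6)*51 - 97 = -2*51 - 97 = -102 - 97 = -199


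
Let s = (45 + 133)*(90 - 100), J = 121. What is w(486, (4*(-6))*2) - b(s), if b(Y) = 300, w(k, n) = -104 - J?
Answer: -525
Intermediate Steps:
w(k, n) = -225 (w(k, n) = -104 - 1*121 = -104 - 121 = -225)
s = -1780 (s = 178*(-10) = -1780)
w(486, (4*(-6))*2) - b(s) = -225 - 1*300 = -225 - 300 = -525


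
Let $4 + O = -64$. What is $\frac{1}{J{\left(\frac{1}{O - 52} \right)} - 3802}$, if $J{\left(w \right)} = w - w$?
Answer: $- \frac{1}{3802} \approx -0.00026302$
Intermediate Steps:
$O = -68$ ($O = -4 - 64 = -68$)
$J{\left(w \right)} = 0$
$\frac{1}{J{\left(\frac{1}{O - 52} \right)} - 3802} = \frac{1}{0 - 3802} = \frac{1}{-3802} = - \frac{1}{3802}$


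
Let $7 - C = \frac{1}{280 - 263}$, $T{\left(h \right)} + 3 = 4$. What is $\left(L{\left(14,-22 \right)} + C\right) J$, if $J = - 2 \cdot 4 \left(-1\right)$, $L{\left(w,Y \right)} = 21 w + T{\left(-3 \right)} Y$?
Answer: $\frac{37936}{17} \approx 2231.5$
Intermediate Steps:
$T{\left(h \right)} = 1$ ($T{\left(h \right)} = -3 + 4 = 1$)
$L{\left(w,Y \right)} = Y + 21 w$ ($L{\left(w,Y \right)} = 21 w + 1 Y = 21 w + Y = Y + 21 w$)
$J = 8$ ($J = \left(-2\right) \left(-4\right) = 8$)
$C = \frac{118}{17}$ ($C = 7 - \frac{1}{280 - 263} = 7 - \frac{1}{17} = \frac{118}{17} \approx 6.9412$)
$\left(L{\left(14,-22 \right)} + C\right) J = \left(\left(-22 + 21 \cdot 14\right) + \frac{118}{17}\right) 8 = \left(\left(-22 + 294\right) + \frac{118}{17}\right) 8 = \left(272 + \frac{118}{17}\right) 8 = \frac{4742}{17} \cdot 8 = \frac{37936}{17}$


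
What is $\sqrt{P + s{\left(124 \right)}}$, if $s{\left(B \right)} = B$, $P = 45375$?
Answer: $\sqrt{45499} \approx 213.3$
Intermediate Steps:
$\sqrt{P + s{\left(124 \right)}} = \sqrt{45375 + 124} = \sqrt{45499}$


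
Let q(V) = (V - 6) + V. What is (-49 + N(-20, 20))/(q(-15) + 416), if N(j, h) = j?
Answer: -69/380 ≈ -0.18158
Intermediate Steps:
q(V) = -6 + 2*V (q(V) = (-6 + V) + V = -6 + 2*V)
(-49 + N(-20, 20))/(q(-15) + 416) = (-49 - 20)/((-6 + 2*(-15)) + 416) = -69/((-6 - 30) + 416) = -69/(-36 + 416) = -69/380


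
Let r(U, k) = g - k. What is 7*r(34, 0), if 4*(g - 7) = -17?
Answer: 77/4 ≈ 19.250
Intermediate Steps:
g = 11/4 (g = 7 + (1/4)*(-17) = 7 - 17/4 = 11/4 ≈ 2.7500)
r(U, k) = 11/4 - k
7*r(34, 0) = 7*(11/4 - 1*0) = 7*(11/4 + 0) = 7*(11/4) = 77/4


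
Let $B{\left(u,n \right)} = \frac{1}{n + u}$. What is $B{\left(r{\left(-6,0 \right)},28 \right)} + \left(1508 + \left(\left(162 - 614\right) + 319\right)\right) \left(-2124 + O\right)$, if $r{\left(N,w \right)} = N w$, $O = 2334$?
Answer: $\frac{8085001}{28} \approx 2.8875 \cdot 10^{5}$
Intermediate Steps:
$B{\left(r{\left(-6,0 \right)},28 \right)} + \left(1508 + \left(\left(162 - 614\right) + 319\right)\right) \left(-2124 + O\right) = \frac{1}{28 - 0} + \left(1508 + \left(\left(162 - 614\right) + 319\right)\right) \left(-2124 + 2334\right) = \frac{1}{28 + 0} + \left(1508 + \left(-452 + 319\right)\right) 210 = \frac{1}{28} + \left(1508 - 133\right) 210 = \frac{1}{28} + 1375 \cdot 210 = \frac{1}{28} + 288750 = \frac{8085001}{28}$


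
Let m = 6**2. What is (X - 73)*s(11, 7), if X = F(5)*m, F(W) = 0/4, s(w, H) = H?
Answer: -511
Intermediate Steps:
F(W) = 0 (F(W) = 0*(1/4) = 0)
m = 36
X = 0 (X = 0*36 = 0)
(X - 73)*s(11, 7) = (0 - 73)*7 = -73*7 = -511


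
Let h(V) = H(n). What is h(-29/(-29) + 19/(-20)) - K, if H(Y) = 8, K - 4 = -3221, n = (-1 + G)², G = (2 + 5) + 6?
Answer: 3225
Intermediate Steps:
G = 13 (G = 7 + 6 = 13)
n = 144 (n = (-1 + 13)² = 12² = 144)
K = -3217 (K = 4 - 3221 = -3217)
h(V) = 8
h(-29/(-29) + 19/(-20)) - K = 8 - 1*(-3217) = 8 + 3217 = 3225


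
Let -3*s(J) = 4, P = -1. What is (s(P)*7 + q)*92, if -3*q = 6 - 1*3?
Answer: -2852/3 ≈ -950.67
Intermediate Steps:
q = -1 (q = -(6 - 1*3)/3 = -(6 - 3)/3 = -⅓*3 = -1)
s(J) = -4/3 (s(J) = -⅓*4 = -4/3)
(s(P)*7 + q)*92 = (-4/3*7 - 1)*92 = (-28/3 - 1)*92 = -31/3*92 = -2852/3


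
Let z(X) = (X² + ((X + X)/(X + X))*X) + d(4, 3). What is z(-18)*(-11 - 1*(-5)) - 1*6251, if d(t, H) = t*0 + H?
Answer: -8105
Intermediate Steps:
d(t, H) = H (d(t, H) = 0 + H = H)
z(X) = 3 + X + X² (z(X) = (X² + ((X + X)/(X + X))*X) + 3 = (X² + ((2*X)/((2*X)))*X) + 3 = (X² + ((2*X)*(1/(2*X)))*X) + 3 = (X² + 1*X) + 3 = (X² + X) + 3 = (X + X²) + 3 = 3 + X + X²)
z(-18)*(-11 - 1*(-5)) - 1*6251 = (3 - 18 + (-18)²)*(-11 - 1*(-5)) - 1*6251 = (3 - 18 + 324)*(-11 + 5) - 6251 = 309*(-6) - 6251 = -1854 - 6251 = -8105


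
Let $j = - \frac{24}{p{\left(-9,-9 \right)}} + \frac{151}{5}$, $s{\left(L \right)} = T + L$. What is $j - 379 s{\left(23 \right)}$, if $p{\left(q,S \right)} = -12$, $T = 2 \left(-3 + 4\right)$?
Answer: $- \frac{47214}{5} \approx -9442.8$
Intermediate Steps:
$T = 2$ ($T = 2 \cdot 1 = 2$)
$s{\left(L \right)} = 2 + L$
$j = \frac{161}{5}$ ($j = - \frac{24}{-12} + \frac{151}{5} = \left(-24\right) \left(- \frac{1}{12}\right) + 151 \cdot \frac{1}{5} = 2 + \frac{151}{5} = \frac{161}{5} \approx 32.2$)
$j - 379 s{\left(23 \right)} = \frac{161}{5} - 379 \left(2 + 23\right) = \frac{161}{5} - 9475 = - \frac{47214}{5}$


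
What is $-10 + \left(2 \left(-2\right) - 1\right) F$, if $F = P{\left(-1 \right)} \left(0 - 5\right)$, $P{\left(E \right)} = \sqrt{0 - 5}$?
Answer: $-10 + 25 i \sqrt{5} \approx -10.0 + 55.902 i$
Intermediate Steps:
$P{\left(E \right)} = i \sqrt{5}$ ($P{\left(E \right)} = \sqrt{-5} = i \sqrt{5}$)
$F = - 5 i \sqrt{5}$ ($F = i \sqrt{5} \left(0 - 5\right) = i \sqrt{5} \left(-5\right) = - 5 i \sqrt{5} \approx - 11.18 i$)
$-10 + \left(2 \left(-2\right) - 1\right) F = -10 + \left(2 \left(-2\right) - 1\right) \left(- 5 i \sqrt{5}\right) = -10 + \left(-4 - 1\right) \left(- 5 i \sqrt{5}\right) = -10 - 5 \left(- 5 i \sqrt{5}\right) = -10 + 25 i \sqrt{5}$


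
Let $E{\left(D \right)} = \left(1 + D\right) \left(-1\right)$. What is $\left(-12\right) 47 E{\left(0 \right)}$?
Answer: $564$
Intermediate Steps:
$E{\left(D \right)} = -1 - D$
$\left(-12\right) 47 E{\left(0 \right)} = \left(-12\right) 47 \left(-1 - 0\right) = - 564 \left(-1 + 0\right) = \left(-564\right) \left(-1\right) = 564$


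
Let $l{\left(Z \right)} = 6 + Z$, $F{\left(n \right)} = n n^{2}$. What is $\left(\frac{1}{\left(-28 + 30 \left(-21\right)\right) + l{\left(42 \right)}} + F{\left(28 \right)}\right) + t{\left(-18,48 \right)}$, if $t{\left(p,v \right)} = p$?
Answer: $\frac{13379739}{610} \approx 21934.0$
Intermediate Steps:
$F{\left(n \right)} = n^{3}$
$\left(\frac{1}{\left(-28 + 30 \left(-21\right)\right) + l{\left(42 \right)}} + F{\left(28 \right)}\right) + t{\left(-18,48 \right)} = \left(\frac{1}{\left(-28 + 30 \left(-21\right)\right) + \left(6 + 42\right)} + 28^{3}\right) - 18 = \left(\frac{1}{\left(-28 - 630\right) + 48} + 21952\right) - 18 = \left(\frac{1}{-658 + 48} + 21952\right) - 18 = \left(\frac{1}{-610} + 21952\right) - 18 = \left(- \frac{1}{610} + 21952\right) - 18 = \frac{13390719}{610} - 18 = \frac{13379739}{610}$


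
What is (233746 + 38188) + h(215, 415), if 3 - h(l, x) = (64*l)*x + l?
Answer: -5438678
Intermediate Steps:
h(l, x) = 3 - l - 64*l*x (h(l, x) = 3 - ((64*l)*x + l) = 3 - (64*l*x + l) = 3 - (l + 64*l*x) = 3 + (-l - 64*l*x) = 3 - l - 64*l*x)
(233746 + 38188) + h(215, 415) = (233746 + 38188) + (3 - 1*215 - 64*215*415) = 271934 + (3 - 215 - 5710400) = 271934 - 5710612 = -5438678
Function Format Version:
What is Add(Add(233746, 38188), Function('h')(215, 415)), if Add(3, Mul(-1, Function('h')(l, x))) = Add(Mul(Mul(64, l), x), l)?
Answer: -5438678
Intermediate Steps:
Function('h')(l, x) = Add(3, Mul(-1, l), Mul(-64, l, x)) (Function('h')(l, x) = Add(3, Mul(-1, Add(Mul(Mul(64, l), x), l))) = Add(3, Mul(-1, Add(Mul(64, l, x), l))) = Add(3, Mul(-1, Add(l, Mul(64, l, x)))) = Add(3, Add(Mul(-1, l), Mul(-64, l, x))) = Add(3, Mul(-1, l), Mul(-64, l, x)))
Add(Add(233746, 38188), Function('h')(215, 415)) = Add(Add(233746, 38188), Add(3, Mul(-1, 215), Mul(-64, 215, 415))) = Add(271934, Add(3, -215, -5710400)) = Add(271934, -5710612) = -5438678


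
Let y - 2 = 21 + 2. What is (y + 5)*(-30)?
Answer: -900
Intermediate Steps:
y = 25 (y = 2 + (21 + 2) = 2 + 23 = 25)
(y + 5)*(-30) = (25 + 5)*(-30) = 30*(-30) = -900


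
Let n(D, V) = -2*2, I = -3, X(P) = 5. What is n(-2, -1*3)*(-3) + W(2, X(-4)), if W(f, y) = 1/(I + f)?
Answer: 11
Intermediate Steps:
n(D, V) = -4
W(f, y) = 1/(-3 + f)
n(-2, -1*3)*(-3) + W(2, X(-4)) = -4*(-3) + 1/(-3 + 2) = 12 + 1/(-1) = 12 - 1 = 11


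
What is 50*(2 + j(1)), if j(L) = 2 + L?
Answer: 250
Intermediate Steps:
50*(2 + j(1)) = 50*(2 + (2 + 1)) = 50*(2 + 3) = 50*5 = 250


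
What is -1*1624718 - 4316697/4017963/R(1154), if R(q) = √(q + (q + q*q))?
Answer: -1624718 - 1438899*√1154/52549598756 ≈ -1.6247e+6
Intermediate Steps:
R(q) = √(q² + 2*q) (R(q) = √(q + (q + q²)) = √(q² + 2*q))
-1*1624718 - 4316697/4017963/R(1154) = -1*1624718 - 4316697/4017963/(√(1154*(2 + 1154))) = -1624718 - 4316697*(1/4017963)/(√(1154*1156)) = -1624718 - 1438899/(1339321*(√1334024)) = -1624718 - 1438899/(1339321*(34*√1154)) = -1624718 - 1438899*√1154/39236/1339321 = -1624718 - 1438899*√1154/52549598756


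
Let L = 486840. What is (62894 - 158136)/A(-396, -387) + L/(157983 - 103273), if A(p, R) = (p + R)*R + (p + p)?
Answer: 14192647654/1653494859 ≈ 8.5834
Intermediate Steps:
A(p, R) = 2*p + R*(R + p) (A(p, R) = (R + p)*R + 2*p = R*(R + p) + 2*p = 2*p + R*(R + p))
(62894 - 158136)/A(-396, -387) + L/(157983 - 103273) = (62894 - 158136)/((-387)² + 2*(-396) - 387*(-396)) + 486840/(157983 - 103273) = -95242/(149769 - 792 + 153252) + 486840/54710 = -95242/302229 + 486840*(1/54710) = -95242*1/302229 + 48684/5471 = -95242/302229 + 48684/5471 = 14192647654/1653494859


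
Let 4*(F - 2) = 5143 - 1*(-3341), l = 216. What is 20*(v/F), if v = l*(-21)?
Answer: -90720/2123 ≈ -42.732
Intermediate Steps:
F = 2123 (F = 2 + (5143 - 1*(-3341))/4 = 2 + (5143 + 3341)/4 = 2 + (¼)*8484 = 2 + 2121 = 2123)
v = -4536 (v = 216*(-21) = -4536)
20*(v/F) = 20*(-4536/2123) = -90720/2123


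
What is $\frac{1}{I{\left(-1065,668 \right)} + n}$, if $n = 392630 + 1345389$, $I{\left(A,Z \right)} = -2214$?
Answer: $\frac{1}{1735805} \approx 5.761 \cdot 10^{-7}$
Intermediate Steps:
$n = 1738019$
$\frac{1}{I{\left(-1065,668 \right)} + n} = \frac{1}{-2214 + 1738019} = \frac{1}{1735805}$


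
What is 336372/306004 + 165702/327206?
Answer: 20096051430/12515793103 ≈ 1.6057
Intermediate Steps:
336372/306004 + 165702/327206 = 336372*(1/306004) + 165702*(1/327206) = 84093/76501 + 82851/163603 = 20096051430/12515793103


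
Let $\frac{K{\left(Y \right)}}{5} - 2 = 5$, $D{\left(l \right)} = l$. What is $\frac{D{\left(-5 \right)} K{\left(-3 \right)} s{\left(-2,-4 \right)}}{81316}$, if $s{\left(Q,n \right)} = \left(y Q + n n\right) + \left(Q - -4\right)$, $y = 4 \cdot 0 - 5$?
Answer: $- \frac{1225}{20329} \approx -0.060259$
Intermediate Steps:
$y = -5$ ($y = 0 - 5 = -5$)
$K{\left(Y \right)} = 35$ ($K{\left(Y \right)} = 10 + 5 \cdot 5 = 10 + 25 = 35$)
$s{\left(Q,n \right)} = 4 + n^{2} - 4 Q$ ($s{\left(Q,n \right)} = \left(- 5 Q + n n\right) + \left(Q - -4\right) = \left(- 5 Q + n^{2}\right) + \left(Q + 4\right) = \left(n^{2} - 5 Q\right) + \left(4 + Q\right) = 4 + n^{2} - 4 Q$)
$\frac{D{\left(-5 \right)} K{\left(-3 \right)} s{\left(-2,-4 \right)}}{81316} = \frac{\left(-5\right) 35 \left(4 + \left(-4\right)^{2} - -8\right)}{81316} = - 175 \left(4 + 16 + 8\right) \frac{1}{81316} = \left(-175\right) 28 \cdot \frac{1}{81316} = \left(-4900\right) \frac{1}{81316} = - \frac{1225}{20329}$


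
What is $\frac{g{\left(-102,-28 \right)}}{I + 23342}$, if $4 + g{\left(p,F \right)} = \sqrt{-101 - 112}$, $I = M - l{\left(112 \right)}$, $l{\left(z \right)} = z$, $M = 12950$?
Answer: $- \frac{1}{9045} + \frac{i \sqrt{213}}{36180} \approx -0.00011056 + 0.00040339 i$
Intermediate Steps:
$I = 12838$ ($I = 12950 - 112 = 12838$)
$g{\left(p,F \right)} = -4 + i \sqrt{213}$ ($g{\left(p,F \right)} = -4 + \sqrt{-101 - 112} = -4 + \sqrt{-213} = -4 + i \sqrt{213}$)
$\frac{g{\left(-102,-28 \right)}}{I + 23342} = \frac{-4 + i \sqrt{213}}{12838 + 23342} = \frac{-4 + i \sqrt{213}}{36180} = \left(-4 + i \sqrt{213}\right) \frac{1}{36180} = - \frac{1}{9045} + \frac{i \sqrt{213}}{36180}$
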